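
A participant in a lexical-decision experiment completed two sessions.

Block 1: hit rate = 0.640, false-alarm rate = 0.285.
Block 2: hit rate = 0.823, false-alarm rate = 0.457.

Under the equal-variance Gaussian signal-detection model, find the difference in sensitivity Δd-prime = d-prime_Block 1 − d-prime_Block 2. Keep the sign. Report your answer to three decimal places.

Δd-prime = -0.108

Block 1: z(0.640) = 0.3585, z(0.285) = -0.5681, d' = 0.9266
Block 2: z(0.823) = 0.9269, z(0.457) = -0.1080, d' = 1.0349
Δd' = d'_Block 1 − d'_Block 2 = 0.9266 − 1.0349 = -0.1083
Block 2 has the higher sensitivity.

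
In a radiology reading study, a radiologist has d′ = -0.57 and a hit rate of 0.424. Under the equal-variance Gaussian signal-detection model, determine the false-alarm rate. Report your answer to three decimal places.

z(hit rate) = z(0.424) = -0.1917
z(FA) = z(H) − d' = -0.1917 − (-0.57) = 0.3783
false-alarm rate = Φ(0.3783) = 0.6474

false-alarm rate = 0.647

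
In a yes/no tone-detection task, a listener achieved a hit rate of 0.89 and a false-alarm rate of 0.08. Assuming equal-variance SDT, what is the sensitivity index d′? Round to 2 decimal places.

d′ = 2.63

z(H) = z(0.89) = 1.227
z(FA) = z(0.08) = -1.405
d' = z(H) − z(FA) = 1.227 − (-1.405) = 2.632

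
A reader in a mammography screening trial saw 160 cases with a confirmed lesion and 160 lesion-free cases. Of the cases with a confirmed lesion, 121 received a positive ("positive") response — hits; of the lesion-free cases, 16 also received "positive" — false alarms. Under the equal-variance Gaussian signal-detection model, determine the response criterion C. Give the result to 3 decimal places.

H = 121/160 = 0.7562
FA = 16/160 = 0.1000
z(0.7562) = 0.6941, z(0.1000) = -1.2816
c = −½·[z(H) + z(FA)] = −0.5 × (0.6941 + (-1.2816)) = 0.29375

C = 0.294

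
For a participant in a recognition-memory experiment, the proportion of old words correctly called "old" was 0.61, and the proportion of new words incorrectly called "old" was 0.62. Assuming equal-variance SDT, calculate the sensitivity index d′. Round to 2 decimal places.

d′ = -0.03

z(0.61) = 0.279, z(0.62) = 0.305
d' = z(H) − z(FA) = 0.279 − 0.305 = -0.026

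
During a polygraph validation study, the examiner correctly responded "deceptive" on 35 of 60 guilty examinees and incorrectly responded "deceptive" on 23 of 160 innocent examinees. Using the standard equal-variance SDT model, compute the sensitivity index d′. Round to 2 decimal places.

d′ = 1.27

H = 35/60 = 0.5833
FA = 23/160 = 0.1437
z(H) = 0.210
z(FA) = -1.064
d' = z(H) − z(FA) = 0.210 − (-1.064) = 1.274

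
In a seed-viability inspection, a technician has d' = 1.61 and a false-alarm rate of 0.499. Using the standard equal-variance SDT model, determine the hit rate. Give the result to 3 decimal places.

hit rate = 0.946

z(false-alarm rate) = z(0.499) = -0.0025
z(H) = z(FA) + d' = -0.0025 + 1.61 = 1.6075
hit rate = Φ(1.6075) = 0.9460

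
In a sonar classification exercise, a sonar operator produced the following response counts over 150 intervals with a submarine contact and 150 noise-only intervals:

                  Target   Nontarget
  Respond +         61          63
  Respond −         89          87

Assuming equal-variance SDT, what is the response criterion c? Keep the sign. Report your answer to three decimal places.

c = 0.219

H = 61/150 = 0.4067
FA = 63/150 = 0.4200
Φ⁻¹(H) = -0.2360
Φ⁻¹(FA) = -0.2019
c = −½·[z(H) + z(FA)] = −0.5 × (-0.2360 + (-0.2019)) = 0.21895
c > 0: the sonar operator has a conservative response bias.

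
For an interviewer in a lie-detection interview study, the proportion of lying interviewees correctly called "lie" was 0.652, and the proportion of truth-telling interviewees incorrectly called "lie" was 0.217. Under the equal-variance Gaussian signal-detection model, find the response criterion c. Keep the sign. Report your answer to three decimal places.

c = 0.196

z(H) = 0.3907
z(FA) = -0.7824
c = −½·[z(H) + z(FA)] = −0.5 × (0.3907 + (-0.7824)) = 0.19585
c > 0: the interviewer has a conservative response bias.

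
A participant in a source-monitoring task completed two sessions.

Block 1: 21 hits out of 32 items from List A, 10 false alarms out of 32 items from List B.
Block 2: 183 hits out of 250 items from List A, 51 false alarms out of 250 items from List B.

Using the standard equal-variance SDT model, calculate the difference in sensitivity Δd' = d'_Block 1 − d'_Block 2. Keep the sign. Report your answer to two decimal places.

Block 1: z(0.6562) = 0.402, z(0.3125) = -0.489, d' = 0.891
Block 2: z(0.7320) = 0.619, z(0.2040) = -0.827, d' = 1.446
Δd' = d'_Block 1 − d'_Block 2 = 0.891 − 1.446 = -0.555
Block 2 has the higher sensitivity.

Δd' = -0.56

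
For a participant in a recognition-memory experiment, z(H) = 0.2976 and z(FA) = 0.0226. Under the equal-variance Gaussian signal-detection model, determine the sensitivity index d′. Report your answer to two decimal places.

d' = z(H) − z(FA) = 0.2976 − 0.0226 = 0.2750

d′ = 0.28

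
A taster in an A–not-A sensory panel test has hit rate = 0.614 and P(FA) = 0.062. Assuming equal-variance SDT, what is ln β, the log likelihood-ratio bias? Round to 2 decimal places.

ln β = 1.14

z(H) = z(0.614) = 0.290
z(FA) = z(0.062) = -1.538
ln β = −½·[z(H)² − z(FA)²] = −0.5 × (0.084 − 2.365) = 1.1405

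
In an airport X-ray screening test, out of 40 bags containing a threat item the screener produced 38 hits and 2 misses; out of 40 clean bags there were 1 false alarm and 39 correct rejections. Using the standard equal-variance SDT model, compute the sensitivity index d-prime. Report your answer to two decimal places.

d-prime = 3.60

H = 38/40 = 0.9500
FA = 1/40 = 0.0250
z(H) = z(0.9500) = 1.6449
z(FA) = z(0.0250) = -1.9600
d' = z(H) − z(FA) = 1.6449 − (-1.9600) = 3.6049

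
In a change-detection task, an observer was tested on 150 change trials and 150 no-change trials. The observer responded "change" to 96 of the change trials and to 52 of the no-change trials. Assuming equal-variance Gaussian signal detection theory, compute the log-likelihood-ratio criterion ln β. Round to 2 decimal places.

H = 96/150 = 0.6400
FA = 52/150 = 0.3467
z(0.6400) = 0.358, z(0.3467) = -0.394
ln β = −½·[z(H)² − z(FA)²] = −0.5 × (0.128 − 0.155) = 0.0135

ln β = 0.01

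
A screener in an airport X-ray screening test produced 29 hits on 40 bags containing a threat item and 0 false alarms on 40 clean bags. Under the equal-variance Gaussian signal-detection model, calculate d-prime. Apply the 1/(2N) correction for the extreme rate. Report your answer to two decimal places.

The false-alarm rate is 0/40 = 0, so apply the 1/(2N) correction: FA → 1/(2·40) = 0.01250.
z(H) = z(0.72500) = 0.598
z(FA) = z(0.01250) = -2.241
d' = 0.598 − (-2.241) = 2.839

d-prime = 2.84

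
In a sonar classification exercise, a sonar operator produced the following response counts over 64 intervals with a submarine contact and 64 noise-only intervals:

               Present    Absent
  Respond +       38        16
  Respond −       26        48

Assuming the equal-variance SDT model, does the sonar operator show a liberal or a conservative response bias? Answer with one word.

conservative

z(H) = 0.237, z(FA) = -0.674
c = −½·(z(H) + z(FA)) = 0.2185
c > 0 → conservative criterion (biased toward responding “no”).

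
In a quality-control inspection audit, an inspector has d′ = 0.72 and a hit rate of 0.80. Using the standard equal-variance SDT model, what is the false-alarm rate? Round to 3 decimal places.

false-alarm rate = 0.548

z(hit rate) = z(0.80) = 0.8416
z(FA) = z(H) − d' = 0.8416 − 0.72 = 0.1216
false-alarm rate = Φ(0.1216) = 0.5484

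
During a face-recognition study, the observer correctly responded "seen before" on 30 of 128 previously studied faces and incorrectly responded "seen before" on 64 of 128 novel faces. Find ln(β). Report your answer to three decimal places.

H = 30/128 = 0.2344
FA = 64/128 = 0.5000
Φ⁻¹(H) = -0.7244
Φ⁻¹(FA) = 0.0000
ln β = −½·[z(H)² − z(FA)²] = −0.5 × (0.5248 − 0.0000) = -0.2624

ln β = -0.262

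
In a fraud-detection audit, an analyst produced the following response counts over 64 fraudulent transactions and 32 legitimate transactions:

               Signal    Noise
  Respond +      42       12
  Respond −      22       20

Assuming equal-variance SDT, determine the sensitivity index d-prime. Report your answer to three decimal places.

d-prime = 0.721

H = 42/64 = 0.6562
FA = 12/32 = 0.3750
Φ⁻¹(H) = Φ⁻¹(0.6562) = 0.4021
Φ⁻¹(FA) = Φ⁻¹(0.3750) = -0.3186
d' = z(H) − z(FA) = 0.4021 − (-0.3186) = 0.7207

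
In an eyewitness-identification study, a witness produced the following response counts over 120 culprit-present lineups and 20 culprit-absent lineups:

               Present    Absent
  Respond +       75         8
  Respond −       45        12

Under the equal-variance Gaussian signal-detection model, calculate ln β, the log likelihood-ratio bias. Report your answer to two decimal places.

ln β = -0.02

H = 75/120 = 0.6250
FA = 8/20 = 0.4000
z(H) = z(0.6250) = 0.319
z(FA) = z(0.4000) = -0.253
ln β = −½·[z(H)² − z(FA)²] = −0.5 × (0.102 − 0.064) = -0.019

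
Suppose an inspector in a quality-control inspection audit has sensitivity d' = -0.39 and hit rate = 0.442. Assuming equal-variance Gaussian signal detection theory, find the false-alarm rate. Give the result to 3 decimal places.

false-alarm rate = 0.596

z(hit rate) = z(0.442) = -0.1459
z(FA) = z(H) − d' = -0.1459 − (-0.39) = 0.2441
false-alarm rate = Φ(0.2441) = 0.5964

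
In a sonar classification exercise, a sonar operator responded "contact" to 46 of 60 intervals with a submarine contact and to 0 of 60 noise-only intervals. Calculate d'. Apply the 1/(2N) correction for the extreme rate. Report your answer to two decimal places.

d' = 3.12

The false-alarm rate is 0/60 = 0, so apply the 1/(2N) correction: FA → 1/(2·60) = 0.00833.
z(H) = z(0.76667) = 0.728
z(FA) = z(0.00833) = -2.394
d' = 0.728 − (-2.394) = 3.122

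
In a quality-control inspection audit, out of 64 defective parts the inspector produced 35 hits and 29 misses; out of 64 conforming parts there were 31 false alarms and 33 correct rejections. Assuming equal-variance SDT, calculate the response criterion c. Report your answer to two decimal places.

H = 35/64 = 0.5469
FA = 31/64 = 0.4844
z(H) = z(0.5469) = 0.118
z(FA) = z(0.4844) = -0.039
c = −½·[z(H) + z(FA)] = −0.5 × (0.118 + (-0.039)) = -0.0395

c = -0.04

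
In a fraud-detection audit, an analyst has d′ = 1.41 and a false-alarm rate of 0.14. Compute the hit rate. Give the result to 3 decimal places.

hit rate = 0.629

z(false-alarm rate) = z(0.14) = -1.0803
z(H) = z(FA) + d' = -1.0803 + 1.41 = 0.3297
hit rate = Φ(0.3297) = 0.6292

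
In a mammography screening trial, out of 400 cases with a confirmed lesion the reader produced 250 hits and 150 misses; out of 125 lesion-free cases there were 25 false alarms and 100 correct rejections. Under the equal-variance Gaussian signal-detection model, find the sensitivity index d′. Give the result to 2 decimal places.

H = 250/400 = 0.6250
FA = 25/125 = 0.2000
Φ⁻¹(H) = 0.3186
Φ⁻¹(FA) = -0.8416
d' = z(H) − z(FA) = 0.3186 − (-0.8416) = 1.1602

d′ = 1.16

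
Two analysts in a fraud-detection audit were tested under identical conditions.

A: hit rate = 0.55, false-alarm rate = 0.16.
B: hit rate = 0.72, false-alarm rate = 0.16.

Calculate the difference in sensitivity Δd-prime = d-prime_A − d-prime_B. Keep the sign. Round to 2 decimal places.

A: z(0.55) = 0.126, z(0.16) = -0.994, d' = 1.120
B: z(0.72) = 0.583, z(0.16) = -0.994, d' = 1.577
Δd' = d'_A − d'_B = 1.120 − 1.577 = -0.457
B has the higher sensitivity.

Δd-prime = -0.46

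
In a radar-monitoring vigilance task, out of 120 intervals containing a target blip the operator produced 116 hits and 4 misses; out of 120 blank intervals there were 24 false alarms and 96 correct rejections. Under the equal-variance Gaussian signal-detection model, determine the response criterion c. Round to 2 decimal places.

H = 116/120 = 0.9667
FA = 24/120 = 0.2000
Φ⁻¹(0.9667) = 1.8344, Φ⁻¹(0.2000) = -0.8416
c = −½·[z(H) + z(FA)] = −0.5 × (1.8344 + (-0.8416)) = -0.4964
c < 0: the operator has a liberal response bias.

c = -0.50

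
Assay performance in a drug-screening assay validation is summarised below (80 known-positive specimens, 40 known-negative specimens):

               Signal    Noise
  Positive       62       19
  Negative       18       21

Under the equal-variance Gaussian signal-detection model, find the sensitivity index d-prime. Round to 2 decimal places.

d-prime = 0.82

H = 62/80 = 0.7750
FA = 19/40 = 0.4750
Φ⁻¹(0.7750) = 0.755, Φ⁻¹(0.4750) = -0.063
d' = z(H) − z(FA) = 0.755 − (-0.063) = 0.818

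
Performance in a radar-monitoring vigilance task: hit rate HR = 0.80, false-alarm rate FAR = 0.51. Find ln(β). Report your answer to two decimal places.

z(H) = z(0.80) = 0.842
z(FA) = z(0.51) = 0.025
ln β = −½·[z(H)² − z(FA)²] = −0.5 × (0.709 − 0.001) = -0.354

ln β = -0.35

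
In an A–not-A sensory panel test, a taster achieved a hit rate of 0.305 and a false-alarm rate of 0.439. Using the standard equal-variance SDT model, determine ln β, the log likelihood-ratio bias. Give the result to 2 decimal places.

ln β = -0.12

z(H) = -0.510
z(FA) = -0.154
ln β = −½·[z(H)² − z(FA)²] = −0.5 × (0.260 − 0.024) = -0.118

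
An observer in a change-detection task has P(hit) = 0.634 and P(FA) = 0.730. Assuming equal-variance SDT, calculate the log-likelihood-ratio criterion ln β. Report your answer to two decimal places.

ln β = 0.13

z(0.634) = 0.342, z(0.730) = 0.613
ln β = −½·[z(H)² − z(FA)²] = −0.5 × (0.117 − 0.376) = 0.1295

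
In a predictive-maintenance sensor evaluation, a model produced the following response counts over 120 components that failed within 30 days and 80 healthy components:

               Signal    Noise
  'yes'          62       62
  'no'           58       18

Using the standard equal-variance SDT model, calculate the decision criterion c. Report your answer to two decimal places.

c = -0.40

H = 62/120 = 0.5167
FA = 62/80 = 0.7750
z(H) = z(0.5167) = 0.0419
z(FA) = z(0.7750) = 0.7554
c = −½·[z(H) + z(FA)] = −0.5 × (0.0419 + 0.7554) = -0.39865
c < 0: the model has a liberal response bias.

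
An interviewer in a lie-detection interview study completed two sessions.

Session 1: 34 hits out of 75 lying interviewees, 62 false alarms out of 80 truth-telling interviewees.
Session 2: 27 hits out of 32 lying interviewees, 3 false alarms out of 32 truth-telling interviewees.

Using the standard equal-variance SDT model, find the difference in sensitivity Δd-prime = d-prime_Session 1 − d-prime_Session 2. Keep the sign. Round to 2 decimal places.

Session 1: z(0.4533) = -0.117, z(0.7750) = 0.755, d' = -0.872
Session 2: z(0.8438) = 1.010, z(0.0938) = -1.318, d' = 2.328
Δd' = d'_Session 1 − d'_Session 2 = -0.872 − 2.328 = -3.200
Session 2 has the higher sensitivity.

Δd-prime = -3.20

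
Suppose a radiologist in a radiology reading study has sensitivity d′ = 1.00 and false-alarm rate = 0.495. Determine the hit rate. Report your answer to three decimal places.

hit rate = 0.838

z(false-alarm rate) = z(0.495) = -0.0125
z(H) = z(FA) + d' = -0.0125 + 1.00 = 0.9875
hit rate = Φ(0.9875) = 0.8383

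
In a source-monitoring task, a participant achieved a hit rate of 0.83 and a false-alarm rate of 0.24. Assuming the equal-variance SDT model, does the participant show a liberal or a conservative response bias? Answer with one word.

z(H) = 0.954, z(FA) = -0.706
c = −½·(z(H) + z(FA)) = -0.124
c < 0 → liberal criterion (biased toward responding “yes”).

liberal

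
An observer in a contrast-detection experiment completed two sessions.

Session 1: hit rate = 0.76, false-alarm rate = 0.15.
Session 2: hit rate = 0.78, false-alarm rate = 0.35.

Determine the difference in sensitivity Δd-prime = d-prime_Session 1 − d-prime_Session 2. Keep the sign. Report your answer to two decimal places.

Session 1: z(0.76) = 0.706, z(0.15) = -1.036, d' = 1.742
Session 2: z(0.78) = 0.772, z(0.35) = -0.385, d' = 1.157
Δd' = d'_Session 1 − d'_Session 2 = 1.742 − 1.157 = 0.585
Session 1 has the higher sensitivity.

Δd-prime = 0.59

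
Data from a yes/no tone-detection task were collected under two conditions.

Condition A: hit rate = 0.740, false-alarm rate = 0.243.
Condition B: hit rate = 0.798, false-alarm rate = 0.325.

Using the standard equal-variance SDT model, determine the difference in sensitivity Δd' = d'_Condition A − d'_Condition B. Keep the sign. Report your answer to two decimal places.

Condition A: z(0.740) = 0.643, z(0.243) = -0.697, d' = 1.340
Condition B: z(0.798) = 0.834, z(0.325) = -0.454, d' = 1.288
Δd' = d'_Condition A − d'_Condition B = 1.340 − 1.288 = 0.052
Condition A has the higher sensitivity.

Δd' = 0.05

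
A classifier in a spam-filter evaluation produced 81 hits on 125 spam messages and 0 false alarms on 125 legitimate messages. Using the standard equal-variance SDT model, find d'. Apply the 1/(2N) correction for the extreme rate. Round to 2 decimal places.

d' = 3.03

The false-alarm rate is 0/125 = 0, so apply the 1/(2N) correction: FA → 1/(2·125) = 0.00400.
z(H) = z(0.64800) = 0.380
z(FA) = z(0.00400) = -2.652
d' = 0.380 − (-2.652) = 3.032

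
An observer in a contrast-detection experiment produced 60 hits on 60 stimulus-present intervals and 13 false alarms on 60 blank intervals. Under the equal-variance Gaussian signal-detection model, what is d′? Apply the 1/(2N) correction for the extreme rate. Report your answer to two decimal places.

The hit rate is 60/60 = 1, so apply the 1/(2N) correction: H → 1 − 1/(2·60) = 0.99167.
z(H) = z(0.99167) = 2.394
z(FA) = z(0.21667) = -0.783
d' = 2.394 − (-0.783) = 3.177

d′ = 3.18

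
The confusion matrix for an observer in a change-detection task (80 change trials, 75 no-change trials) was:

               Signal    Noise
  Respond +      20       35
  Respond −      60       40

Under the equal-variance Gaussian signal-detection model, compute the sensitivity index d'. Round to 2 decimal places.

H = 20/80 = 0.2500
FA = 35/75 = 0.4667
z(H) = z(0.2500) = -0.674
z(FA) = z(0.4667) = -0.084
d' = z(H) − z(FA) = -0.674 − (-0.084) = -0.590

d' = -0.59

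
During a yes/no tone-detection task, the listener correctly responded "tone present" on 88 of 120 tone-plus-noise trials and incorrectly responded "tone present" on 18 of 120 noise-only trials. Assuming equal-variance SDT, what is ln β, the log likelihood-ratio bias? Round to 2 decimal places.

H = 88/120 = 0.7333
FA = 18/120 = 0.1500
Φ⁻¹(H) = 0.623
Φ⁻¹(FA) = -1.036
ln β = −½·[z(H)² − z(FA)²] = −0.5 × (0.388 − 1.073) = 0.3425

ln β = 0.34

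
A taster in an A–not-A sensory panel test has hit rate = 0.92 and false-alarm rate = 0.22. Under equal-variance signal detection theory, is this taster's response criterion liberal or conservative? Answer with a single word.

z(H) = 1.405, z(FA) = -0.772
c = −½·(z(H) + z(FA)) = -0.3165
c < 0 → liberal criterion (biased toward responding “yes”).

liberal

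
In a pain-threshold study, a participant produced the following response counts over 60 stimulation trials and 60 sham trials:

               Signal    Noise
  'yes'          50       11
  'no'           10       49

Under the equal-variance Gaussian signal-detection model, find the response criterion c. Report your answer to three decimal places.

H = 50/60 = 0.8333
FA = 11/60 = 0.1833
Φ⁻¹(H) = Φ⁻¹(0.8333) = 0.9673
Φ⁻¹(FA) = Φ⁻¹(0.1833) = -0.9029
c = −½·[z(H) + z(FA)] = −0.5 × (0.9673 + (-0.9029)) = -0.0322

c = -0.032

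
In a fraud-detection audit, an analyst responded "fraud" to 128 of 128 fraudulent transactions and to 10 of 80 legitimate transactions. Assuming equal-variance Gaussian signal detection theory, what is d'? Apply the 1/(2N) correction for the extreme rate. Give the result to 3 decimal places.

d' = 3.810

The hit rate is 128/128 = 1, so apply the 1/(2N) correction: H → 1 − 1/(2·128) = 0.99609.
z(H) = z(0.99609) = 2.6597
z(FA) = z(0.12500) = -1.1503
d' = 2.6597 − (-1.1503) = 3.8100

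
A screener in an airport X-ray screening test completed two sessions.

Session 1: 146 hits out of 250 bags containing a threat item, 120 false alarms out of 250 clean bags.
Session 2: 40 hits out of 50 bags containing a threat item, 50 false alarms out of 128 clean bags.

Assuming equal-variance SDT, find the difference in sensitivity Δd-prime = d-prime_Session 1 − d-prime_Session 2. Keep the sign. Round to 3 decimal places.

Δd-prime = -0.857

Session 1: z(0.5840) = 0.2121, z(0.4800) = -0.0502, d' = 0.2623
Session 2: z(0.8000) = 0.8416, z(0.3906) = -0.2778, d' = 1.1194
Δd' = d'_Session 1 − d'_Session 2 = 0.2623 − 1.1194 = -0.8571
Session 2 has the higher sensitivity.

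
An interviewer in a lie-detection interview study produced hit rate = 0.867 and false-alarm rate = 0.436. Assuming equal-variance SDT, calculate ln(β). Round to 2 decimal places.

z(H) = z(0.867) = 1.112
z(FA) = z(0.436) = -0.161
ln β = −½·[z(H)² − z(FA)²] = −0.5 × (1.237 − 0.026) = -0.6055

ln β = -0.61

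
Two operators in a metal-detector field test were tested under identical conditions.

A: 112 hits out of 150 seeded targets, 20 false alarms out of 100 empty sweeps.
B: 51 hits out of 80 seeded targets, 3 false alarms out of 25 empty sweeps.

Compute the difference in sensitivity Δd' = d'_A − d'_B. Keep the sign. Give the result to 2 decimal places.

A: z(0.7467) = 0.664, z(0.2000) = -0.842, d' = 1.506
B: z(0.6375) = 0.352, z(0.1200) = -1.175, d' = 1.527
Δd' = d'_A − d'_B = 1.506 − 1.527 = -0.021
B has the higher sensitivity.

Δd' = -0.02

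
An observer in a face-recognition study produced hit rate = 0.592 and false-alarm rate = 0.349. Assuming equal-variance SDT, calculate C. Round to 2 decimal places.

z(H) = 0.2327
z(FA) = -0.3880
c = −½·[z(H) + z(FA)] = −0.5 × (0.2327 + (-0.3880)) = 0.07765

C = 0.08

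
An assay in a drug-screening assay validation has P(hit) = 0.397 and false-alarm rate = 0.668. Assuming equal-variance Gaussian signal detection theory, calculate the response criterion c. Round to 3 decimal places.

c = -0.087

z(H) = -0.2611
z(FA) = 0.4344
c = −½·[z(H) + z(FA)] = −0.5 × (-0.2611 + 0.4344) = -0.08665
c < 0: the assay has a liberal response bias.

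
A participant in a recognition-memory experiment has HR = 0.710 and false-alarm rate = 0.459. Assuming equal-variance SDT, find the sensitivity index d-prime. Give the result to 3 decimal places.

z(H) = z(0.710) = 0.5534
z(FA) = z(0.459) = -0.1030
d' = z(H) − z(FA) = 0.5534 − (-0.1030) = 0.6564

d-prime = 0.656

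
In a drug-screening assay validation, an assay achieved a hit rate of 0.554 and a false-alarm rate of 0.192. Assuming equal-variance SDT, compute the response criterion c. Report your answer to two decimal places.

c = 0.37

z(H) = z(0.554) = 0.1358
z(FA) = z(0.192) = -0.8705
c = −½·[z(H) + z(FA)] = −0.5 × (0.1358 + (-0.8705)) = 0.36735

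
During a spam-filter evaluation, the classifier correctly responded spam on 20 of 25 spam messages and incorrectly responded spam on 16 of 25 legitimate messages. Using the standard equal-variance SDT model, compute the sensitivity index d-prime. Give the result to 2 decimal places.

H = 20/25 = 0.8000
FA = 16/25 = 0.6400
Φ⁻¹(H) = Φ⁻¹(0.8000) = 0.8416
Φ⁻¹(FA) = Φ⁻¹(0.6400) = 0.3585
d' = z(H) − z(FA) = 0.8416 − 0.3585 = 0.4831

d-prime = 0.48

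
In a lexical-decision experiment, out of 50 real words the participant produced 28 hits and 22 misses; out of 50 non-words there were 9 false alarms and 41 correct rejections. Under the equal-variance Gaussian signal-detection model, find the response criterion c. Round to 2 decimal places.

c = 0.38

H = 28/50 = 0.5600
FA = 9/50 = 0.1800
z(H) = 0.1510
z(FA) = -0.9154
c = −½·[z(H) + z(FA)] = −0.5 × (0.1510 + (-0.9154)) = 0.3822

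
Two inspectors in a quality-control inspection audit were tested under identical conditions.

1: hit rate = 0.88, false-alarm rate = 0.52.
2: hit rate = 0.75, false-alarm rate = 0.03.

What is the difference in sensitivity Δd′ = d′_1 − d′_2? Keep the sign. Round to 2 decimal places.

Δd′ = -1.43

1: z(0.88) = 1.175, z(0.52) = 0.050, d' = 1.125
2: z(0.75) = 0.674, z(0.03) = -1.881, d' = 2.555
Δd' = d'_1 − d'_2 = 1.125 − 2.555 = -1.430
2 has the higher sensitivity.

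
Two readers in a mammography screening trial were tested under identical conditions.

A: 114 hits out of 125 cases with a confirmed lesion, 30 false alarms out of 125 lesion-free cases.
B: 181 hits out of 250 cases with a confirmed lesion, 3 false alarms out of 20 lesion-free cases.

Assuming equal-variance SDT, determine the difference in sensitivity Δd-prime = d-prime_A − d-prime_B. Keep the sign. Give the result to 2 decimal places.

Δd-prime = 0.43

A: z(0.9120) = 1.353, z(0.2400) = -0.706, d' = 2.059
B: z(0.7240) = 0.595, z(0.1500) = -1.036, d' = 1.631
Δd' = d'_A − d'_B = 2.059 − 1.631 = 0.428
A has the higher sensitivity.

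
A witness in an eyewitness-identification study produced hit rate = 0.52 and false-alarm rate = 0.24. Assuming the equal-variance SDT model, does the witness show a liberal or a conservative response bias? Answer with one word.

conservative

z(H) = 0.050, z(FA) = -0.706
c = −½·(z(H) + z(FA)) = 0.328
c > 0 → conservative criterion (biased toward responding “no”).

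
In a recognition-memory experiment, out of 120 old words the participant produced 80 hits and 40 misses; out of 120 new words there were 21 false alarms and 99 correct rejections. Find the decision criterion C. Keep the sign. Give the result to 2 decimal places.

C = 0.25

H = 80/120 = 0.6667
FA = 21/120 = 0.1750
Φ⁻¹(H) = 0.4308
Φ⁻¹(FA) = -0.9346
c = −½·[z(H) + z(FA)] = −0.5 × (0.4308 + (-0.9346)) = 0.2519
c > 0: the participant has a conservative response bias.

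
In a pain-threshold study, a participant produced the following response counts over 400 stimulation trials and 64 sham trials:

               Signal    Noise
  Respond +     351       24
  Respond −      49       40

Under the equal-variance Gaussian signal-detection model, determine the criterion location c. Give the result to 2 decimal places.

c = -0.42

H = 351/400 = 0.8775
FA = 24/64 = 0.3750
z(0.8775) = 1.1626, z(0.3750) = -0.3186
c = −½·[z(H) + z(FA)] = −0.5 × (1.1626 + (-0.3186)) = -0.4220
c < 0: the participant has a liberal response bias.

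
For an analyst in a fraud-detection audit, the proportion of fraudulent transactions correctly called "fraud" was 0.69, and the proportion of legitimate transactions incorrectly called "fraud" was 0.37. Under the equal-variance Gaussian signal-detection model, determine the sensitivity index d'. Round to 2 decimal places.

d' = 0.83

Φ⁻¹(H) = Φ⁻¹(0.69) = 0.4959
Φ⁻¹(FA) = Φ⁻¹(0.37) = -0.3319
d' = z(H) − z(FA) = 0.4959 − (-0.3319) = 0.8278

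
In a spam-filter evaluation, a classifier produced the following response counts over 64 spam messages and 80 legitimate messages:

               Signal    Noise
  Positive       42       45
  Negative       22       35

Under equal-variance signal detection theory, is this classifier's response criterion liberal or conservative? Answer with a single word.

z(H) = 0.402, z(FA) = 0.157
c = −½·(z(H) + z(FA)) = -0.2795
c < 0 → liberal criterion (biased toward responding “yes”).

liberal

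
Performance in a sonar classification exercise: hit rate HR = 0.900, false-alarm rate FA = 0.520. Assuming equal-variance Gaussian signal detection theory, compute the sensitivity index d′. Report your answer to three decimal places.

d′ = 1.231

z(H) = z(0.900) = 1.2816
z(FA) = z(0.520) = 0.0502
d' = z(H) − z(FA) = 1.2816 − 0.0502 = 1.2314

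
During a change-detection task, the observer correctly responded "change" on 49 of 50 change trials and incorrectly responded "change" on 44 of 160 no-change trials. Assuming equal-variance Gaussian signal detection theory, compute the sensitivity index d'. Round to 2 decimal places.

d' = 2.65

H = 49/50 = 0.9800
FA = 44/160 = 0.2750
z(0.9800) = 2.0537, z(0.2750) = -0.5978
d' = z(H) − z(FA) = 2.0537 − (-0.5978) = 2.6515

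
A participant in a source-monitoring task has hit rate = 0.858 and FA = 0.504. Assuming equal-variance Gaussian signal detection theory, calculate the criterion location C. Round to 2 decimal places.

z(0.858) = 1.0714, z(0.504) = 0.0100
c = −½·[z(H) + z(FA)] = −0.5 × (1.0714 + 0.0100) = -0.5407
c < 0: the participant has a liberal response bias.

C = -0.54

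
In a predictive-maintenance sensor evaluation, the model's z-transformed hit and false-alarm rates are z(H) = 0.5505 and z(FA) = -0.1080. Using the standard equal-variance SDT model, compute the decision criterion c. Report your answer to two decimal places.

c = -0.22

c = −½·[z(H) + z(FA)] = −½·(0.5505 + (-0.1080)) = -0.22125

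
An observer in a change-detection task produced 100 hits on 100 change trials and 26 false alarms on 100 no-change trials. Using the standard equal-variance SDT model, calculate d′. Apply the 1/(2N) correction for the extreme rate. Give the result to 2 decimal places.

The hit rate is 100/100 = 1, so apply the 1/(2N) correction: H → 1 − 1/(2·100) = 0.99500.
z(H) = z(0.99500) = 2.576
z(FA) = z(0.26000) = -0.643
d' = 2.576 − (-0.643) = 3.219

d′ = 3.22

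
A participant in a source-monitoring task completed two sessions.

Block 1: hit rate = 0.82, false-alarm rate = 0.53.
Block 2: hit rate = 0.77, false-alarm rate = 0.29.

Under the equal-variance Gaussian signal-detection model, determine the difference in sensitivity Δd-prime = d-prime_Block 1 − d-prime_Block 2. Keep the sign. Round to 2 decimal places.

Δd-prime = -0.45

Block 1: z(0.82) = 0.915, z(0.53) = 0.075, d' = 0.840
Block 2: z(0.77) = 0.739, z(0.29) = -0.553, d' = 1.292
Δd' = d'_Block 1 − d'_Block 2 = 0.840 − 1.292 = -0.452
Block 2 has the higher sensitivity.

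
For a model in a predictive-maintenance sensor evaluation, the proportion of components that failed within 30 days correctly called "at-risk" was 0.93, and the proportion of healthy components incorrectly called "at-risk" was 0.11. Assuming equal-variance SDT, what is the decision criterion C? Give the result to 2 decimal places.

C = -0.12

z(H) = z(0.93) = 1.476
z(FA) = z(0.11) = -1.227
c = −½·[z(H) + z(FA)] = −0.5 × (1.476 + (-1.227)) = -0.1245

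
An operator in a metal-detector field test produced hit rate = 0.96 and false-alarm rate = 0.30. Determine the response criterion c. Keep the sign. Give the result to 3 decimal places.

Φ⁻¹(0.96) = 1.7507, Φ⁻¹(0.30) = -0.5244
c = −½·[z(H) + z(FA)] = −0.5 × (1.7507 + (-0.5244)) = -0.61315
c < 0: the operator has a liberal response bias.

c = -0.613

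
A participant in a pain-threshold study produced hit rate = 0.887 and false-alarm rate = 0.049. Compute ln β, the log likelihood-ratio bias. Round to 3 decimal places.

ln β = 0.636

Φ⁻¹(H) = 1.2107
Φ⁻¹(FA) = -1.6546
ln β = −½·[z(H)² − z(FA)²] = −0.5 × (1.4658 − 2.7377) = 0.63595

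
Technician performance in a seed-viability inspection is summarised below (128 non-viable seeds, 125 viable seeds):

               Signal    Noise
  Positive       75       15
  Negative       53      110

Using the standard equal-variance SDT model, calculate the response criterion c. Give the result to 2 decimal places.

H = 75/128 = 0.5859
FA = 15/125 = 0.1200
z(H) = 0.2170
z(FA) = -1.1750
c = −½·[z(H) + z(FA)] = −0.5 × (0.2170 + (-1.1750)) = 0.4790
c > 0: the technician has a conservative response bias.

c = 0.48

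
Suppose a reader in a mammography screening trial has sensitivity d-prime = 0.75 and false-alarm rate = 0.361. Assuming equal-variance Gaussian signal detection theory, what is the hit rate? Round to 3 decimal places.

z(false-alarm rate) = z(0.361) = -0.3558
z(H) = z(FA) + d' = -0.3558 + 0.75 = 0.3942
hit rate = Φ(0.3942) = 0.6533

hit rate = 0.653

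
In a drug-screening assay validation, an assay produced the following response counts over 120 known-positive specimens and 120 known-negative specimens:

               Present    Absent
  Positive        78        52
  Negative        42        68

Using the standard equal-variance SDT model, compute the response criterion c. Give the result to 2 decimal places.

c = -0.11

H = 78/120 = 0.6500
FA = 52/120 = 0.4333
z(0.6500) = 0.3853, z(0.4333) = -0.1680
c = −½·[z(H) + z(FA)] = −0.5 × (0.3853 + (-0.1680)) = -0.10865
c < 0: the assay has a liberal response bias.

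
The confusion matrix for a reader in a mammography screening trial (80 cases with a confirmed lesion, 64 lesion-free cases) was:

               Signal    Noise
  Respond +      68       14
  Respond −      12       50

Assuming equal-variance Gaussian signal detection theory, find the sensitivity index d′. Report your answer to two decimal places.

H = 68/80 = 0.8500
FA = 14/64 = 0.2188
z(H) = 1.0364
z(FA) = -0.7763
d' = z(H) − z(FA) = 1.0364 − (-0.7763) = 1.8127

d′ = 1.81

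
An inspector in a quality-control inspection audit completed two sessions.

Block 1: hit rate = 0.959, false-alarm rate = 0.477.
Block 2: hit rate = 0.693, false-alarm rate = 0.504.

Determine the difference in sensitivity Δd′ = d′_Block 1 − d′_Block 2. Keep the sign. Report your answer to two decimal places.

Block 1: z(0.959) = 1.739, z(0.477) = -0.058, d' = 1.797
Block 2: z(0.693) = 0.504, z(0.504) = 0.010, d' = 0.494
Δd' = d'_Block 1 − d'_Block 2 = 1.797 − 0.494 = 1.303
Block 1 has the higher sensitivity.

Δd′ = 1.30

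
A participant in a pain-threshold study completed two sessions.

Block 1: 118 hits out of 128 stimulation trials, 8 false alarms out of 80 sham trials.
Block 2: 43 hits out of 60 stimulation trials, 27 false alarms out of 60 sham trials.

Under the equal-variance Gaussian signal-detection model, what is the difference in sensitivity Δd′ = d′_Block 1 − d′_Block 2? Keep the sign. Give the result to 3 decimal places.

Δd′ = 2.001

Block 1: z(0.9219) = 1.4180, z(0.1000) = -1.2816, d' = 2.6996
Block 2: z(0.7167) = 0.5731, z(0.4500) = -0.1257, d' = 0.6988
Δd' = d'_Block 1 − d'_Block 2 = 2.6996 − 0.6988 = 2.0008
Block 1 has the higher sensitivity.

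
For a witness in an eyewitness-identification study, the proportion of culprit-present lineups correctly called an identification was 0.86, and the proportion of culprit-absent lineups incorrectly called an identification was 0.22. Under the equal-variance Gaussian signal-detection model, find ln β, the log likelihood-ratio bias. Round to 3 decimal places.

z(0.86) = 1.0803, z(0.22) = -0.7722
ln β = −½·[z(H)² − z(FA)²] = −0.5 × (1.1670 − 0.5963) = -0.28535

ln β = -0.285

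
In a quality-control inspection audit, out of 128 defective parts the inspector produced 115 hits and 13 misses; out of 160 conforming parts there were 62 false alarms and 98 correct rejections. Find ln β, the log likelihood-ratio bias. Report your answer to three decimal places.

ln β = -0.769

H = 115/128 = 0.8984
FA = 62/160 = 0.3875
z(0.8984) = 1.2725, z(0.3875) = -0.2858
ln β = −½·[z(H)² − z(FA)²] = −0.5 × (1.6193 − 0.0817) = -0.7688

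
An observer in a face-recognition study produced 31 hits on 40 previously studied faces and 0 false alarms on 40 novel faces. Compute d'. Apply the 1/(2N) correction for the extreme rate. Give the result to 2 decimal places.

d' = 3.00

The false-alarm rate is 0/40 = 0, so apply the 1/(2N) correction: FA → 1/(2·40) = 0.01250.
z(H) = z(0.77500) = 0.755
z(FA) = z(0.01250) = -2.241
d' = 0.755 − (-2.241) = 2.996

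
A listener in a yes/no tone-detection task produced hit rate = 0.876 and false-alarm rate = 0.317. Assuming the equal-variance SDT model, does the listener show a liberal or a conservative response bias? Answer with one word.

liberal

z(H) = 1.155, z(FA) = -0.476
c = −½·(z(H) + z(FA)) = -0.3395
c < 0 → liberal criterion (biased toward responding “yes”).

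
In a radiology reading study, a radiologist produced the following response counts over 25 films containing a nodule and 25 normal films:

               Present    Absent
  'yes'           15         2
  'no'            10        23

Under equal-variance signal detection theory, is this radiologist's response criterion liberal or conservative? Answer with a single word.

z(H) = 0.253, z(FA) = -1.405
c = −½·(z(H) + z(FA)) = 0.576
c > 0 → conservative criterion (biased toward responding “no”).

conservative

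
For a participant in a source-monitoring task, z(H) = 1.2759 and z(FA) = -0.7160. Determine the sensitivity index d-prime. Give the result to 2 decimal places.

d-prime = 1.99

d' = z(H) − z(FA) = 1.2759 − (-0.7160) = 1.9919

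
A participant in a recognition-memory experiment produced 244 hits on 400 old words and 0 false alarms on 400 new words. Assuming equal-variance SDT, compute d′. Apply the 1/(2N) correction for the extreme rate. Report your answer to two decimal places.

d′ = 3.30

The false-alarm rate is 0/400 = 0, so apply the 1/(2N) correction: FA → 1/(2·400) = 0.00125.
z(H) = z(0.61000) = 0.279
z(FA) = z(0.00125) = -3.023
d' = 0.279 − (-3.023) = 3.302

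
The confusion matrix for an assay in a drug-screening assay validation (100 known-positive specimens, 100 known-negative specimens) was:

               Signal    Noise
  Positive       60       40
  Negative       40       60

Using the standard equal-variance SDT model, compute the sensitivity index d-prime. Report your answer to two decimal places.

H = 60/100 = 0.6000
FA = 40/100 = 0.4000
Φ⁻¹(H) = 0.2533
Φ⁻¹(FA) = -0.2533
d' = z(H) − z(FA) = 0.2533 − (-0.2533) = 0.5066

d-prime = 0.51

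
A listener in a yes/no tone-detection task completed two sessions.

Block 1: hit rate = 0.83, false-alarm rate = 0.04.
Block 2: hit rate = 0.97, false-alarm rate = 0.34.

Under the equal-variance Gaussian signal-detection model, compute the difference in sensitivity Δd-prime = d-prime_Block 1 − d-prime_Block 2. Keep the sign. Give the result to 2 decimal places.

Block 1: z(0.83) = 0.954, z(0.04) = -1.751, d' = 2.705
Block 2: z(0.97) = 1.881, z(0.34) = -0.412, d' = 2.293
Δd' = d'_Block 1 − d'_Block 2 = 2.705 − 2.293 = 0.412
Block 1 has the higher sensitivity.

Δd-prime = 0.41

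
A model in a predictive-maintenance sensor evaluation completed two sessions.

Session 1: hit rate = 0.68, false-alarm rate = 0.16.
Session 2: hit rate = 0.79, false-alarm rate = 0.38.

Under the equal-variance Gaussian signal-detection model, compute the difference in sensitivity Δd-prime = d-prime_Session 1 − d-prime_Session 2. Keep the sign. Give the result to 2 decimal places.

Session 1: z(0.68) = 0.468, z(0.16) = -0.994, d' = 1.462
Session 2: z(0.79) = 0.806, z(0.38) = -0.305, d' = 1.111
Δd' = d'_Session 1 − d'_Session 2 = 1.462 − 1.111 = 0.351
Session 1 has the higher sensitivity.

Δd-prime = 0.35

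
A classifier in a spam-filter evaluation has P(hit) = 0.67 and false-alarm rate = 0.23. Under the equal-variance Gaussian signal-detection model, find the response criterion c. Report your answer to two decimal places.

c = 0.15

z(H) = 0.440
z(FA) = -0.739
c = −½·[z(H) + z(FA)] = −0.5 × (0.440 + (-0.739)) = 0.1495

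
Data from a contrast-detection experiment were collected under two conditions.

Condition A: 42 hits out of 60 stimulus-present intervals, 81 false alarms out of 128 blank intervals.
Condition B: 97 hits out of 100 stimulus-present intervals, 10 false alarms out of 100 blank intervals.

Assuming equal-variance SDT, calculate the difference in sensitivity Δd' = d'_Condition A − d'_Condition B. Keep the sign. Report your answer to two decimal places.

Condition A: z(0.7000) = 0.524, z(0.6328) = 0.339, d' = 0.185
Condition B: z(0.9700) = 1.881, z(0.1000) = -1.282, d' = 3.163
Δd' = d'_Condition A − d'_Condition B = 0.185 − 3.163 = -2.978
Condition B has the higher sensitivity.

Δd' = -2.98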